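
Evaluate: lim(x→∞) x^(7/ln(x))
This is an exponential indeterminate form.

For exponential indeterminate forms, take the natural log:
  Let L = lim(x→∞) x^(7/ln(x))
  Then ln(L) = lim(x→∞) [exponent × ln(base)]
  Evaluate using L'Hôpital or standard limits, then exponentiate.
  L = e^(7)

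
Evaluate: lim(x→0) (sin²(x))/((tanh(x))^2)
This is a 0/0 indeterminate form.

Apply L'Hôpital's rule: differentiate numerator and denominator separately.
  f(x) = sin(x)^2   ⇒   f'(x) = 2·sin(x)·cos(x)
  g(x) = tanh(x)^2   ⇒   g'(x) = (2 - 2·tanh(x)^2)·tanh(x)
  lim(x→0) f'(x)/g'(x) = lim(x→0) (2·sin(x)·cos(x))/((2 - 2·tanh(x)^2)·tanh(x))
  = 1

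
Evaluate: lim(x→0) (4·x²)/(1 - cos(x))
This is a 0/0 indeterminate form.

Apply L'Hôpital's rule: differentiate numerator and denominator separately.
  f(x) = 4·x^2   ⇒   f'(x) = 8·x
  g(x) = 1 - cos(x)   ⇒   g'(x) = sin(x)
  lim(x→0) f'(x)/g'(x) = lim(x→0) (8·x)/(sin(x))
  = 8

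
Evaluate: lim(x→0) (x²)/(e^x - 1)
This is a 0/0 indeterminate form.

Apply L'Hôpital's rule: differentiate numerator and denominator separately.
  f(x) = x^2   ⇒   f'(x) = 2·x
  g(x) = e^(x) - 1   ⇒   g'(x) = e^(x)
  lim(x→0) f'(x)/g'(x) = lim(x→0) (2·x)/(e^(x))
  = 0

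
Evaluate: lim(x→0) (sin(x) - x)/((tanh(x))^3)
This is a 0/0 indeterminate form.

Apply L'Hôpital's rule: differentiate numerator and denominator separately.
  f(x) = -x + sin(x)   ⇒   f'(x) = cos(x) - 1
  g(x) = tanh(x)^3   ⇒   g'(x) = (3 - 3·tanh(x)^2)·tanh(x)^2
  lim(x→0) f'(x)/g'(x) = lim(x→0) (cos(x) - 1)/((3 - 3·tanh(x)^2)·tanh(x)^2)
  = -1/6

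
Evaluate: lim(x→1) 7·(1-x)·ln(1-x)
This is a 0·∞ indeterminate form.

Rewrite 0·∞ as a quotient (0/0 or ∞/∞ form), then apply L'Hôpital's rule:
  lim(x→1) 7·(1-x)·ln(1-x) = 0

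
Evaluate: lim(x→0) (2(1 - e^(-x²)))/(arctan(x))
This is a 0/0 indeterminate form.

Apply L'Hôpital's rule: differentiate numerator and denominator separately.
  f(x) = 2 - 2·e^(-x^2)   ⇒   f'(x) = 4·x·e^(-x^2)
  g(x) = atan(x)   ⇒   g'(x) = 1/(x^2 + 1)
  lim(x→0) f'(x)/g'(x) = lim(x→0) (4·x·e^(-x^2))/(1/(x^2 + 1))
  = 0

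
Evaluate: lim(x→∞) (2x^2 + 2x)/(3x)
This is an ∞/∞ indeterminate form.

Apply L'Hôpital's rule: differentiate numerator and denominator separately.
  f(x) = 2·x^2 + 2·x   ⇒   f'(x) = 4·x + 2
  g(x) = 3·x   ⇒   g'(x) = 3
  lim(x→∞) f'(x)/g'(x) = lim(x→∞) (4·x + 2)/(3)
  = ∞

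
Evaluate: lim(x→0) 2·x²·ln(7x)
This is a 0·∞ indeterminate form.

Rewrite 0·∞ as a quotient (0/0 or ∞/∞ form), then apply L'Hôpital's rule:
  lim(x→0) 2·x²·ln(7x) = 0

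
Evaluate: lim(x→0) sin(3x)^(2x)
This is an exponential indeterminate form.

For exponential indeterminate forms, take the natural log:
  Let L = lim(x→0) sin(3x)^(2x)
  Then ln(L) = lim(x→0) [exponent × ln(base)]
  Evaluate using L'Hôpital or standard limits, then exponentiate.
  L = 1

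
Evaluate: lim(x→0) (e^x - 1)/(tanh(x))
This is a 0/0 indeterminate form.

Apply L'Hôpital's rule: differentiate numerator and denominator separately.
  f(x) = e^(x) - 1   ⇒   f'(x) = e^(x)
  g(x) = tanh(x)   ⇒   g'(x) = 1 - tanh(x)^2
  lim(x→0) f'(x)/g'(x) = lim(x→0) (e^(x))/(1 - tanh(x)^2)
  = 1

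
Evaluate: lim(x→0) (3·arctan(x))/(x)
This is a 0/0 indeterminate form.

Apply L'Hôpital's rule: differentiate numerator and denominator separately.
  f(x) = 3·atan(x)   ⇒   f'(x) = 3/(x^2 + 1)
  g(x) = x   ⇒   g'(x) = 1
  lim(x→0) f'(x)/g'(x) = lim(x→0) (3/(x^2 + 1))/(1)
  = 3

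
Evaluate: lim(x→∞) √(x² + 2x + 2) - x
This is an ∞-∞ indeterminate form.

Combine fractions or rationalize to convert ∞-∞ to 0/0 form:
  lim(x→∞) √(x² + 2x + 2) - x = 1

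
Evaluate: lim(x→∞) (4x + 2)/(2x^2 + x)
This is an ∞/∞ indeterminate form.

Apply L'Hôpital's rule: differentiate numerator and denominator separately.
  f(x) = 4·x + 2   ⇒   f'(x) = 4
  g(x) = 2·x^2 + x   ⇒   g'(x) = 4·x + 1
  lim(x→∞) f'(x)/g'(x) = lim(x→∞) (4)/(4·x + 1)
  = 0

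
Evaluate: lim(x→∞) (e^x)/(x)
This is an ∞/∞ indeterminate form.

Apply L'Hôpital's rule: differentiate numerator and denominator separately.
  f(x) = e^(x)   ⇒   f'(x) = e^(x)
  g(x) = x   ⇒   g'(x) = 1
  lim(x→∞) f'(x)/g'(x) = lim(x→∞) (e^(x))/(1)
  = ∞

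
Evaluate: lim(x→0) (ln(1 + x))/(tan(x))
This is a 0/0 indeterminate form.

Apply L'Hôpital's rule: differentiate numerator and denominator separately.
  f(x) = ln(x + 1)   ⇒   f'(x) = 1/(x + 1)
  g(x) = tan(x)   ⇒   g'(x) = tan(x)^2 + 1
  lim(x→0) f'(x)/g'(x) = lim(x→0) (1/(x + 1))/(tan(x)^2 + 1)
  = 1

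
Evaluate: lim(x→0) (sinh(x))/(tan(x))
This is a 0/0 indeterminate form.

Apply L'Hôpital's rule: differentiate numerator and denominator separately.
  f(x) = sinh(x)   ⇒   f'(x) = cosh(x)
  g(x) = tan(x)   ⇒   g'(x) = tan(x)^2 + 1
  lim(x→0) f'(x)/g'(x) = lim(x→0) (cosh(x))/(tan(x)^2 + 1)
  = 1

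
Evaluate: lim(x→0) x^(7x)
This is an exponential indeterminate form.

For exponential indeterminate forms, take the natural log:
  Let L = lim(x→0) x^(7x)
  Then ln(L) = lim(x→0) [exponent × ln(base)]
  Evaluate using L'Hôpital or standard limits, then exponentiate.
  L = 1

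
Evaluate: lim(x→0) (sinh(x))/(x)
This is a 0/0 indeterminate form.

Apply L'Hôpital's rule: differentiate numerator and denominator separately.
  f(x) = sinh(x)   ⇒   f'(x) = cosh(x)
  g(x) = x   ⇒   g'(x) = 1
  lim(x→0) f'(x)/g'(x) = lim(x→0) (cosh(x))/(1)
  = 1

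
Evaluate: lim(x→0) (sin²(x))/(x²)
This is a 0/0 indeterminate form.

Apply L'Hôpital's rule: differentiate numerator and denominator separately.
  f(x) = sin(x)^2   ⇒   f'(x) = 2·sin(x)·cos(x)
  g(x) = x^2   ⇒   g'(x) = 2·x
  lim(x→0) f'(x)/g'(x) = lim(x→0) (2·sin(x)·cos(x))/(2·x)
  = 1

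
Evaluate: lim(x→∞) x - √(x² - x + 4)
This is an ∞-∞ indeterminate form.

Combine fractions or rationalize to convert ∞-∞ to 0/0 form:
  lim(x→∞) x - √(x² - x + 4) = 1/2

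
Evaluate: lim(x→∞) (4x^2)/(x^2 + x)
This is an ∞/∞ indeterminate form.

Apply L'Hôpital's rule: differentiate numerator and denominator separately.
  f(x) = 4·x^2   ⇒   f'(x) = 8·x
  g(x) = x^2 + x   ⇒   g'(x) = 2·x + 1
  lim(x→∞) f'(x)/g'(x) = lim(x→∞) (8·x)/(2·x + 1)
  = 4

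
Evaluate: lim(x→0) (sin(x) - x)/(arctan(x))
This is a 0/0 indeterminate form.

Apply L'Hôpital's rule: differentiate numerator and denominator separately.
  f(x) = -x + sin(x)   ⇒   f'(x) = cos(x) - 1
  g(x) = atan(x)   ⇒   g'(x) = 1/(x^2 + 1)
  lim(x→0) f'(x)/g'(x) = lim(x→0) (cos(x) - 1)/(1/(x^2 + 1))
  = 0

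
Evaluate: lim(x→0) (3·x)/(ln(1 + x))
This is a 0/0 indeterminate form.

Apply L'Hôpital's rule: differentiate numerator and denominator separately.
  f(x) = 3·x   ⇒   f'(x) = 3
  g(x) = ln(x + 1)   ⇒   g'(x) = 1/(x + 1)
  lim(x→0) f'(x)/g'(x) = lim(x→0) (3)/(1/(x + 1))
  = 3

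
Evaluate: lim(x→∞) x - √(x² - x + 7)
This is an ∞-∞ indeterminate form.

Combine fractions or rationalize to convert ∞-∞ to 0/0 form:
  lim(x→∞) x - √(x² - x + 7) = 1/2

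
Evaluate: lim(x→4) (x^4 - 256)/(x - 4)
This is a standard limit.

Factor or rationalize the expression:
  lim(x→4) (x^4 - 256)/(x - 4) = 256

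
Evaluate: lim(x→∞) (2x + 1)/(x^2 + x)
This is an ∞/∞ indeterminate form.

Apply L'Hôpital's rule: differentiate numerator and denominator separately.
  f(x) = 2·x + 1   ⇒   f'(x) = 2
  g(x) = x^2 + x   ⇒   g'(x) = 2·x + 1
  lim(x→∞) f'(x)/g'(x) = lim(x→∞) (2)/(2·x + 1)
  = 0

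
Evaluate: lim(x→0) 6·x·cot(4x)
This is a 0·∞ indeterminate form.

Rewrite 0·∞ as a quotient (0/0 or ∞/∞ form), then apply L'Hôpital's rule:
  lim(x→0) 6·x·cot(4x) = 3/2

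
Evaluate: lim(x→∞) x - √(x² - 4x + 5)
This is an ∞-∞ indeterminate form.

Combine fractions or rationalize to convert ∞-∞ to 0/0 form:
  lim(x→∞) x - √(x² - 4x + 5) = 2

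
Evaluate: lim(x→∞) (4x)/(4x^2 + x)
This is an ∞/∞ indeterminate form.

Apply L'Hôpital's rule: differentiate numerator and denominator separately.
  f(x) = 4·x   ⇒   f'(x) = 4
  g(x) = 4·x^2 + x   ⇒   g'(x) = 8·x + 1
  lim(x→∞) f'(x)/g'(x) = lim(x→∞) (4)/(8·x + 1)
  = 0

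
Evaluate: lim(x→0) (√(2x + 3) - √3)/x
This is a standard limit.

Factor or rationalize the expression:
  lim(x→0) (√(2x + 3) - √3)/x = sqrt(3)/3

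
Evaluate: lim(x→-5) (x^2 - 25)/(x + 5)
This is a standard limit.

Factor or rationalize the expression:
  lim(x→-5) (x^2 - 25)/(x + 5) = -10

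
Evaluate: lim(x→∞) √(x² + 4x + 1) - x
This is an ∞-∞ indeterminate form.

Combine fractions or rationalize to convert ∞-∞ to 0/0 form:
  lim(x→∞) √(x² + 4x + 1) - x = 2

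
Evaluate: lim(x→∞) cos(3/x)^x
This is an exponential indeterminate form.

For exponential indeterminate forms, take the natural log:
  Let L = lim(x→∞) cos(3/x)^x
  Then ln(L) = lim(x→∞) [exponent × ln(base)]
  Evaluate using L'Hôpital or standard limits, then exponentiate.
  L = 1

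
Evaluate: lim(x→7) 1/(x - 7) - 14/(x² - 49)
This is an ∞-∞ indeterminate form.

Combine fractions or rationalize to convert ∞-∞ to 0/0 form:
  lim(x→7) 1/(x - 7) - 14/(x² - 49) = 1/14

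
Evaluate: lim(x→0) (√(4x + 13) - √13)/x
This is a standard limit.

Factor or rationalize the expression:
  lim(x→0) (√(4x + 13) - √13)/x = 2·sqrt(13)/13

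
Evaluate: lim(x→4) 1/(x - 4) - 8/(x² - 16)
This is an ∞-∞ indeterminate form.

Combine fractions or rationalize to convert ∞-∞ to 0/0 form:
  lim(x→4) 1/(x - 4) - 8/(x² - 16) = 1/8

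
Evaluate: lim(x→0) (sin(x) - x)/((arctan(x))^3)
This is a 0/0 indeterminate form.

Apply L'Hôpital's rule: differentiate numerator and denominator separately.
  f(x) = -x + sin(x)   ⇒   f'(x) = cos(x) - 1
  g(x) = atan(x)^3   ⇒   g'(x) = 3·atan(x)^2/(x^2 + 1)
  lim(x→0) f'(x)/g'(x) = lim(x→0) (cos(x) - 1)/(3·atan(x)^2/(x^2 + 1))
  = -1/6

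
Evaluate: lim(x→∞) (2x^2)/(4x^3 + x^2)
This is an ∞/∞ indeterminate form.

Apply L'Hôpital's rule: differentiate numerator and denominator separately.
  f(x) = 2·x^2   ⇒   f'(x) = 4·x
  g(x) = 4·x^3 + x^2   ⇒   g'(x) = 12·x^2 + 2·x
  lim(x→∞) f'(x)/g'(x) = lim(x→∞) (4·x)/(12·x^2 + 2·x)
  = 0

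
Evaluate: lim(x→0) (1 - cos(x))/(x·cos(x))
This is a 0/0 indeterminate form.

Apply L'Hôpital's rule: differentiate numerator and denominator separately.
  f(x) = 1 - cos(x)   ⇒   f'(x) = sin(x)
  g(x) = x·cos(x)   ⇒   g'(x) = -x·sin(x) + cos(x)
  lim(x→0) f'(x)/g'(x) = lim(x→0) (sin(x))/(-x·sin(x) + cos(x))
  = 0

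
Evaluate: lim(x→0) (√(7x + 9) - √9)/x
This is a standard limit.

Factor or rationalize the expression:
  lim(x→0) (√(7x + 9) - √9)/x = 7/6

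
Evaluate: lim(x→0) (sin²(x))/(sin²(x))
This is a 0/0 indeterminate form.

Apply L'Hôpital's rule: differentiate numerator and denominator separately.
  f(x) = sin(x)^2   ⇒   f'(x) = 2·sin(x)·cos(x)
  g(x) = sin(x)^2   ⇒   g'(x) = 2·sin(x)·cos(x)
  lim(x→0) f'(x)/g'(x) = lim(x→0) (2·sin(x)·cos(x))/(2·sin(x)·cos(x))
  = 1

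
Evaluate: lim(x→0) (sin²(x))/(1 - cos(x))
This is a 0/0 indeterminate form.

Apply L'Hôpital's rule: differentiate numerator and denominator separately.
  f(x) = sin(x)^2   ⇒   f'(x) = 2·sin(x)·cos(x)
  g(x) = 1 - cos(x)   ⇒   g'(x) = sin(x)
  lim(x→0) f'(x)/g'(x) = lim(x→0) (2·sin(x)·cos(x))/(sin(x))
  = 2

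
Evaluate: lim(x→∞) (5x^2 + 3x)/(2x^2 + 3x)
This is an ∞/∞ indeterminate form.

Apply L'Hôpital's rule: differentiate numerator and denominator separately.
  f(x) = 5·x^2 + 3·x   ⇒   f'(x) = 10·x + 3
  g(x) = 2·x^2 + 3·x   ⇒   g'(x) = 4·x + 3
  lim(x→∞) f'(x)/g'(x) = lim(x→∞) (10·x + 3)/(4·x + 3)
  = 5/2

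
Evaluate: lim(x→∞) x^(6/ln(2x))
This is an exponential indeterminate form.

For exponential indeterminate forms, take the natural log:
  Let L = lim(x→∞) x^(6/ln(2x))
  Then ln(L) = lim(x→∞) [exponent × ln(base)]
  Evaluate using L'Hôpital or standard limits, then exponentiate.
  L = e^(6)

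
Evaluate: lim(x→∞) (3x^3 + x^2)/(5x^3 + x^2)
This is an ∞/∞ indeterminate form.

Apply L'Hôpital's rule: differentiate numerator and denominator separately.
  f(x) = 3·x^3 + x^2   ⇒   f'(x) = 9·x^2 + 2·x
  g(x) = 5·x^3 + x^2   ⇒   g'(x) = 15·x^2 + 2·x
  lim(x→∞) f'(x)/g'(x) = lim(x→∞) (9·x^2 + 2·x)/(15·x^2 + 2·x)
  = 3/5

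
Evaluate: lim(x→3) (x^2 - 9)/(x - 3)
This is a standard limit.

Factor or rationalize the expression:
  lim(x→3) (x^2 - 9)/(x - 3) = 6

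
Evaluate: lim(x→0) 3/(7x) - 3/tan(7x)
This is an ∞-∞ indeterminate form.

Combine fractions or rationalize to convert ∞-∞ to 0/0 form:
  lim(x→0) 3/(7x) - 3/tan(7x) = 0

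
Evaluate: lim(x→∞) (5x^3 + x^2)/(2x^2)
This is an ∞/∞ indeterminate form.

Apply L'Hôpital's rule: differentiate numerator and denominator separately.
  f(x) = 5·x^3 + x^2   ⇒   f'(x) = 15·x^2 + 2·x
  g(x) = 2·x^2   ⇒   g'(x) = 4·x
  lim(x→∞) f'(x)/g'(x) = lim(x→∞) (15·x^2 + 2·x)/(4·x)
  = ∞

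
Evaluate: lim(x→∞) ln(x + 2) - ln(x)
This is an ∞-∞ indeterminate form.

Combine fractions or rationalize to convert ∞-∞ to 0/0 form:
  lim(x→∞) ln(x + 2) - ln(x) = 0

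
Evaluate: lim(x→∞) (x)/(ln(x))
This is an ∞/∞ indeterminate form.

Apply L'Hôpital's rule: differentiate numerator and denominator separately.
  f(x) = x   ⇒   f'(x) = 1
  g(x) = ln(x)   ⇒   g'(x) = 1/x
  lim(x→∞) f'(x)/g'(x) = lim(x→∞) (1)/(1/x)
  = ∞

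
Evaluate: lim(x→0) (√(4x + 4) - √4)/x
This is a standard limit.

Factor or rationalize the expression:
  lim(x→0) (√(4x + 4) - √4)/x = 1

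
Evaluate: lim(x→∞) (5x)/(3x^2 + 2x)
This is an ∞/∞ indeterminate form.

Apply L'Hôpital's rule: differentiate numerator and denominator separately.
  f(x) = 5·x   ⇒   f'(x) = 5
  g(x) = 3·x^2 + 2·x   ⇒   g'(x) = 6·x + 2
  lim(x→∞) f'(x)/g'(x) = lim(x→∞) (5)/(6·x + 2)
  = 0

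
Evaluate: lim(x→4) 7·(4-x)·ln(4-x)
This is a 0·∞ indeterminate form.

Rewrite 0·∞ as a quotient (0/0 or ∞/∞ form), then apply L'Hôpital's rule:
  lim(x→4) 7·(4-x)·ln(4-x) = 0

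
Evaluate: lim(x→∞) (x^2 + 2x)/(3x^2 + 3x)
This is an ∞/∞ indeterminate form.

Apply L'Hôpital's rule: differentiate numerator and denominator separately.
  f(x) = x^2 + 2·x   ⇒   f'(x) = 2·x + 2
  g(x) = 3·x^2 + 3·x   ⇒   g'(x) = 6·x + 3
  lim(x→∞) f'(x)/g'(x) = lim(x→∞) (2·x + 2)/(6·x + 3)
  = 1/3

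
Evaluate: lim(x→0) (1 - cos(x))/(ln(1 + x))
This is a 0/0 indeterminate form.

Apply L'Hôpital's rule: differentiate numerator and denominator separately.
  f(x) = 1 - cos(x)   ⇒   f'(x) = sin(x)
  g(x) = ln(x + 1)   ⇒   g'(x) = 1/(x + 1)
  lim(x→0) f'(x)/g'(x) = lim(x→0) (sin(x))/(1/(x + 1))
  = 0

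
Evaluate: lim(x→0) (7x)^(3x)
This is an exponential indeterminate form.

For exponential indeterminate forms, take the natural log:
  Let L = lim(x→0) (7x)^(3x)
  Then ln(L) = lim(x→0) [exponent × ln(base)]
  Evaluate using L'Hôpital or standard limits, then exponentiate.
  L = 1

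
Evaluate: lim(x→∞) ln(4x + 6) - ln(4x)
This is an ∞-∞ indeterminate form.

Combine fractions or rationalize to convert ∞-∞ to 0/0 form:
  lim(x→∞) ln(4x + 6) - ln(4x) = 0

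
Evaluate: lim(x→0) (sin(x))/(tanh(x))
This is a 0/0 indeterminate form.

Apply L'Hôpital's rule: differentiate numerator and denominator separately.
  f(x) = sin(x)   ⇒   f'(x) = cos(x)
  g(x) = tanh(x)   ⇒   g'(x) = 1 - tanh(x)^2
  lim(x→0) f'(x)/g'(x) = lim(x→0) (cos(x))/(1 - tanh(x)^2)
  = 1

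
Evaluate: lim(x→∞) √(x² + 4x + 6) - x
This is an ∞-∞ indeterminate form.

Combine fractions or rationalize to convert ∞-∞ to 0/0 form:
  lim(x→∞) √(x² + 4x + 6) - x = 2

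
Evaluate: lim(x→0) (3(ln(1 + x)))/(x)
This is a 0/0 indeterminate form.

Apply L'Hôpital's rule: differentiate numerator and denominator separately.
  f(x) = 3·ln(x + 1)   ⇒   f'(x) = 3/(x + 1)
  g(x) = x   ⇒   g'(x) = 1
  lim(x→0) f'(x)/g'(x) = lim(x→0) (3/(x + 1))/(1)
  = 3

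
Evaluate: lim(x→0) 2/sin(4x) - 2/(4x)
This is an ∞-∞ indeterminate form.

Combine fractions or rationalize to convert ∞-∞ to 0/0 form:
  lim(x→0) 2/sin(4x) - 2/(4x) = 0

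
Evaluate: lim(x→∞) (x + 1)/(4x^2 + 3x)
This is an ∞/∞ indeterminate form.

Apply L'Hôpital's rule: differentiate numerator and denominator separately.
  f(x) = x + 1   ⇒   f'(x) = 1
  g(x) = 4·x^2 + 3·x   ⇒   g'(x) = 8·x + 3
  lim(x→∞) f'(x)/g'(x) = lim(x→∞) (1)/(8·x + 3)
  = 0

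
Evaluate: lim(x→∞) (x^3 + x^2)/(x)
This is an ∞/∞ indeterminate form.

Apply L'Hôpital's rule: differentiate numerator and denominator separately.
  f(x) = x^3 + x^2   ⇒   f'(x) = 3·x^2 + 2·x
  g(x) = x   ⇒   g'(x) = 1
  lim(x→∞) f'(x)/g'(x) = lim(x→∞) (3·x^2 + 2·x)/(1)
  = ∞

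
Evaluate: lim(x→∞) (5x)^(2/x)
This is an exponential indeterminate form.

For exponential indeterminate forms, take the natural log:
  Let L = lim(x→∞) (5x)^(2/x)
  Then ln(L) = lim(x→∞) [exponent × ln(base)]
  Evaluate using L'Hôpital or standard limits, then exponentiate.
  L = 1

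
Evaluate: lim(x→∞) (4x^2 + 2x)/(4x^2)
This is an ∞/∞ indeterminate form.

Apply L'Hôpital's rule: differentiate numerator and denominator separately.
  f(x) = 4·x^2 + 2·x   ⇒   f'(x) = 8·x + 2
  g(x) = 4·x^2   ⇒   g'(x) = 8·x
  lim(x→∞) f'(x)/g'(x) = lim(x→∞) (8·x + 2)/(8·x)
  = 1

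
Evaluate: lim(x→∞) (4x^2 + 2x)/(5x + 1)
This is an ∞/∞ indeterminate form.

Apply L'Hôpital's rule: differentiate numerator and denominator separately.
  f(x) = 4·x^2 + 2·x   ⇒   f'(x) = 8·x + 2
  g(x) = 5·x + 1   ⇒   g'(x) = 5
  lim(x→∞) f'(x)/g'(x) = lim(x→∞) (8·x + 2)/(5)
  = ∞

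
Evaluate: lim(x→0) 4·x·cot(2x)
This is a 0·∞ indeterminate form.

Rewrite 0·∞ as a quotient (0/0 or ∞/∞ form), then apply L'Hôpital's rule:
  lim(x→0) 4·x·cot(2x) = 2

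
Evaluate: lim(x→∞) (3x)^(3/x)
This is an exponential indeterminate form.

For exponential indeterminate forms, take the natural log:
  Let L = lim(x→∞) (3x)^(3/x)
  Then ln(L) = lim(x→∞) [exponent × ln(base)]
  Evaluate using L'Hôpital or standard limits, then exponentiate.
  L = 1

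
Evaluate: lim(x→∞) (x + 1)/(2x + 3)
This is an ∞/∞ indeterminate form.

Apply L'Hôpital's rule: differentiate numerator and denominator separately.
  f(x) = x + 1   ⇒   f'(x) = 1
  g(x) = 2·x + 3   ⇒   g'(x) = 2
  lim(x→∞) f'(x)/g'(x) = lim(x→∞) (1)/(2)
  = 1/2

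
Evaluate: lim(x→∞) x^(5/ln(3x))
This is an exponential indeterminate form.

For exponential indeterminate forms, take the natural log:
  Let L = lim(x→∞) x^(5/ln(3x))
  Then ln(L) = lim(x→∞) [exponent × ln(base)]
  Evaluate using L'Hôpital or standard limits, then exponentiate.
  L = e^(5)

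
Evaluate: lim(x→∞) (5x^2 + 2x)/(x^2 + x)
This is an ∞/∞ indeterminate form.

Apply L'Hôpital's rule: differentiate numerator and denominator separately.
  f(x) = 5·x^2 + 2·x   ⇒   f'(x) = 10·x + 2
  g(x) = x^2 + x   ⇒   g'(x) = 2·x + 1
  lim(x→∞) f'(x)/g'(x) = lim(x→∞) (10·x + 2)/(2·x + 1)
  = 5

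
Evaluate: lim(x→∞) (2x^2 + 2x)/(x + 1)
This is an ∞/∞ indeterminate form.

Apply L'Hôpital's rule: differentiate numerator and denominator separately.
  f(x) = 2·x^2 + 2·x   ⇒   f'(x) = 4·x + 2
  g(x) = x + 1   ⇒   g'(x) = 1
  lim(x→∞) f'(x)/g'(x) = lim(x→∞) (4·x + 2)/(1)
  = ∞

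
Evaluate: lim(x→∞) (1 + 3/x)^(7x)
This is an exponential indeterminate form.

For exponential indeterminate forms, take the natural log:
  Let L = lim(x→∞) (1 + 3/x)^(7x)
  Then ln(L) = lim(x→∞) [exponent × ln(base)]
  Evaluate using L'Hôpital or standard limits, then exponentiate.
  L = e^(21)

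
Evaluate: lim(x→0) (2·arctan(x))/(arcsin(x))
This is a 0/0 indeterminate form.

Apply L'Hôpital's rule: differentiate numerator and denominator separately.
  f(x) = 2·atan(x)   ⇒   f'(x) = 2/(x^2 + 1)
  g(x) = asin(x)   ⇒   g'(x) = 1/sqrt(1 - x^2)
  lim(x→0) f'(x)/g'(x) = lim(x→0) (2/(x^2 + 1))/(1/sqrt(1 - x^2))
  = 2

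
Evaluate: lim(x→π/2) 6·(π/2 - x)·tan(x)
This is a 0·∞ indeterminate form.

Rewrite 0·∞ as a quotient (0/0 or ∞/∞ form), then apply L'Hôpital's rule:
  lim(x→π/2) 6·(π/2 - x)·tan(x) = 6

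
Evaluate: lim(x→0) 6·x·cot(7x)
This is a 0·∞ indeterminate form.

Rewrite 0·∞ as a quotient (0/0 or ∞/∞ form), then apply L'Hôpital's rule:
  lim(x→0) 6·x·cot(7x) = 6/7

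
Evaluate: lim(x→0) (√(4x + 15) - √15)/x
This is a standard limit.

Factor or rationalize the expression:
  lim(x→0) (√(4x + 15) - √15)/x = 2·sqrt(15)/15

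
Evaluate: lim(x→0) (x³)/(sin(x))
This is a 0/0 indeterminate form.

Apply L'Hôpital's rule: differentiate numerator and denominator separately.
  f(x) = x^3   ⇒   f'(x) = 3·x^2
  g(x) = sin(x)   ⇒   g'(x) = cos(x)
  lim(x→0) f'(x)/g'(x) = lim(x→0) (3·x^2)/(cos(x))
  = 0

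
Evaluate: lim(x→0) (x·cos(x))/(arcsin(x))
This is a 0/0 indeterminate form.

Apply L'Hôpital's rule: differentiate numerator and denominator separately.
  f(x) = x·cos(x)   ⇒   f'(x) = -x·sin(x) + cos(x)
  g(x) = asin(x)   ⇒   g'(x) = 1/sqrt(1 - x^2)
  lim(x→0) f'(x)/g'(x) = lim(x→0) (-x·sin(x) + cos(x))/(1/sqrt(1 - x^2))
  = 1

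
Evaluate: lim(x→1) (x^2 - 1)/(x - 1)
This is a standard limit.

Factor or rationalize the expression:
  lim(x→1) (x^2 - 1)/(x - 1) = 2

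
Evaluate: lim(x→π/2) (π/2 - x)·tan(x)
This is a 0·∞ indeterminate form.

Rewrite 0·∞ as a quotient (0/0 or ∞/∞ form), then apply L'Hôpital's rule:
  lim(x→π/2) (π/2 - x)·tan(x) = 1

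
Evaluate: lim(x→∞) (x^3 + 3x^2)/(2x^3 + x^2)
This is an ∞/∞ indeterminate form.

Apply L'Hôpital's rule: differentiate numerator and denominator separately.
  f(x) = x^3 + 3·x^2   ⇒   f'(x) = 3·x^2 + 6·x
  g(x) = 2·x^3 + x^2   ⇒   g'(x) = 6·x^2 + 2·x
  lim(x→∞) f'(x)/g'(x) = lim(x→∞) (3·x^2 + 6·x)/(6·x^2 + 2·x)
  = 1/2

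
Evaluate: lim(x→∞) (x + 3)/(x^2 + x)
This is an ∞/∞ indeterminate form.

Apply L'Hôpital's rule: differentiate numerator and denominator separately.
  f(x) = x + 3   ⇒   f'(x) = 1
  g(x) = x^2 + x   ⇒   g'(x) = 2·x + 1
  lim(x→∞) f'(x)/g'(x) = lim(x→∞) (1)/(2·x + 1)
  = 0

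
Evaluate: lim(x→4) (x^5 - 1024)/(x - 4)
This is a standard limit.

Factor or rationalize the expression:
  lim(x→4) (x^5 - 1024)/(x - 4) = 1280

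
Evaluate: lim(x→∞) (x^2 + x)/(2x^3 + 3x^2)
This is an ∞/∞ indeterminate form.

Apply L'Hôpital's rule: differentiate numerator and denominator separately.
  f(x) = x^2 + x   ⇒   f'(x) = 2·x + 1
  g(x) = 2·x^3 + 3·x^2   ⇒   g'(x) = 6·x^2 + 6·x
  lim(x→∞) f'(x)/g'(x) = lim(x→∞) (2·x + 1)/(6·x^2 + 6·x)
  = 0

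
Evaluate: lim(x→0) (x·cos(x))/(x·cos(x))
This is a 0/0 indeterminate form.

Apply L'Hôpital's rule: differentiate numerator and denominator separately.
  f(x) = x·cos(x)   ⇒   f'(x) = -x·sin(x) + cos(x)
  g(x) = x·cos(x)   ⇒   g'(x) = -x·sin(x) + cos(x)
  lim(x→0) f'(x)/g'(x) = lim(x→0) (-x·sin(x) + cos(x))/(-x·sin(x) + cos(x))
  = 1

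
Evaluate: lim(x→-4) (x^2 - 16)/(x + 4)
This is a standard limit.

Factor or rationalize the expression:
  lim(x→-4) (x^2 - 16)/(x + 4) = -8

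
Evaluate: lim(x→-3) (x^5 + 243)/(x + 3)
This is a standard limit.

Factor or rationalize the expression:
  lim(x→-3) (x^5 + 243)/(x + 3) = 405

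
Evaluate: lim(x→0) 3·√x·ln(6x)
This is a 0·∞ indeterminate form.

Rewrite 0·∞ as a quotient (0/0 or ∞/∞ form), then apply L'Hôpital's rule:
  lim(x→0) 3·√x·ln(6x) = 0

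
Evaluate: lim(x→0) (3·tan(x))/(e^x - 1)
This is a 0/0 indeterminate form.

Apply L'Hôpital's rule: differentiate numerator and denominator separately.
  f(x) = 3·tan(x)   ⇒   f'(x) = 3·tan(x)^2 + 3
  g(x) = e^(x) - 1   ⇒   g'(x) = e^(x)
  lim(x→0) f'(x)/g'(x) = lim(x→0) (3·tan(x)^2 + 3)/(e^(x))
  = 3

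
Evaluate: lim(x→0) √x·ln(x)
This is a 0·∞ indeterminate form.

Rewrite 0·∞ as a quotient (0/0 or ∞/∞ form), then apply L'Hôpital's rule:
  lim(x→0) √x·ln(x) = 0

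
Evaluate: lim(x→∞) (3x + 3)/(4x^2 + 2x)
This is an ∞/∞ indeterminate form.

Apply L'Hôpital's rule: differentiate numerator and denominator separately.
  f(x) = 3·x + 3   ⇒   f'(x) = 3
  g(x) = 4·x^2 + 2·x   ⇒   g'(x) = 8·x + 2
  lim(x→∞) f'(x)/g'(x) = lim(x→∞) (3)/(8·x + 2)
  = 0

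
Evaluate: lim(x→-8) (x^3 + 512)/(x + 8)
This is a standard limit.

Factor or rationalize the expression:
  lim(x→-8) (x^3 + 512)/(x + 8) = 192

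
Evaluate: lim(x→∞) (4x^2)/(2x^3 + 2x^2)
This is an ∞/∞ indeterminate form.

Apply L'Hôpital's rule: differentiate numerator and denominator separately.
  f(x) = 4·x^2   ⇒   f'(x) = 8·x
  g(x) = 2·x^3 + 2·x^2   ⇒   g'(x) = 6·x^2 + 4·x
  lim(x→∞) f'(x)/g'(x) = lim(x→∞) (8·x)/(6·x^2 + 4·x)
  = 0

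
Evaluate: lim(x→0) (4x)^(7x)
This is an exponential indeterminate form.

For exponential indeterminate forms, take the natural log:
  Let L = lim(x→0) (4x)^(7x)
  Then ln(L) = lim(x→0) [exponent × ln(base)]
  Evaluate using L'Hôpital or standard limits, then exponentiate.
  L = 1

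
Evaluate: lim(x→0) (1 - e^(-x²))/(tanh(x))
This is a 0/0 indeterminate form.

Apply L'Hôpital's rule: differentiate numerator and denominator separately.
  f(x) = 1 - e^(-x^2)   ⇒   f'(x) = 2·x·e^(-x^2)
  g(x) = tanh(x)   ⇒   g'(x) = 1 - tanh(x)^2
  lim(x→0) f'(x)/g'(x) = lim(x→0) (2·x·e^(-x^2))/(1 - tanh(x)^2)
  = 0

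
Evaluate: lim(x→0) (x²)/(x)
This is a 0/0 indeterminate form.

Apply L'Hôpital's rule: differentiate numerator and denominator separately.
  f(x) = x^2   ⇒   f'(x) = 2·x
  g(x) = x   ⇒   g'(x) = 1
  lim(x→0) f'(x)/g'(x) = lim(x→0) (2·x)/(1)
  = 0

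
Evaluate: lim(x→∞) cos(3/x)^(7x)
This is an exponential indeterminate form.

For exponential indeterminate forms, take the natural log:
  Let L = lim(x→∞) cos(3/x)^(7x)
  Then ln(L) = lim(x→∞) [exponent × ln(base)]
  Evaluate using L'Hôpital or standard limits, then exponentiate.
  L = 1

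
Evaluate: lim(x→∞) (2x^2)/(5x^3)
This is an ∞/∞ indeterminate form.

Apply L'Hôpital's rule: differentiate numerator and denominator separately.
  f(x) = 2·x^2   ⇒   f'(x) = 4·x
  g(x) = 5·x^3   ⇒   g'(x) = 15·x^2
  lim(x→∞) f'(x)/g'(x) = lim(x→∞) (4·x)/(15·x^2)
  = 0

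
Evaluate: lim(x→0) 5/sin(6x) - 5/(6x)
This is an ∞-∞ indeterminate form.

Combine fractions or rationalize to convert ∞-∞ to 0/0 form:
  lim(x→0) 5/sin(6x) - 5/(6x) = 0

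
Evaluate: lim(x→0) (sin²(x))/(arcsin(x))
This is a 0/0 indeterminate form.

Apply L'Hôpital's rule: differentiate numerator and denominator separately.
  f(x) = sin(x)^2   ⇒   f'(x) = 2·sin(x)·cos(x)
  g(x) = asin(x)   ⇒   g'(x) = 1/sqrt(1 - x^2)
  lim(x→0) f'(x)/g'(x) = lim(x→0) (2·sin(x)·cos(x))/(1/sqrt(1 - x^2))
  = 0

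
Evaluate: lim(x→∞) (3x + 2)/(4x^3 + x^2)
This is an ∞/∞ indeterminate form.

Apply L'Hôpital's rule: differentiate numerator and denominator separately.
  f(x) = 3·x + 2   ⇒   f'(x) = 3
  g(x) = 4·x^3 + x^2   ⇒   g'(x) = 12·x^2 + 2·x
  lim(x→∞) f'(x)/g'(x) = lim(x→∞) (3)/(12·x^2 + 2·x)
  = 0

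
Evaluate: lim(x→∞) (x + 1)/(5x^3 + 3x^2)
This is an ∞/∞ indeterminate form.

Apply L'Hôpital's rule: differentiate numerator and denominator separately.
  f(x) = x + 1   ⇒   f'(x) = 1
  g(x) = 5·x^3 + 3·x^2   ⇒   g'(x) = 15·x^2 + 6·x
  lim(x→∞) f'(x)/g'(x) = lim(x→∞) (1)/(15·x^2 + 6·x)
  = 0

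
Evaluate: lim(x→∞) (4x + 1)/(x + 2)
This is an ∞/∞ indeterminate form.

Apply L'Hôpital's rule: differentiate numerator and denominator separately.
  f(x) = 4·x + 1   ⇒   f'(x) = 4
  g(x) = x + 2   ⇒   g'(x) = 1
  lim(x→∞) f'(x)/g'(x) = lim(x→∞) (4)/(1)
  = 4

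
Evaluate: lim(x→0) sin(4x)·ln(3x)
This is a 0·∞ indeterminate form.

Rewrite 0·∞ as a quotient (0/0 or ∞/∞ form), then apply L'Hôpital's rule:
  lim(x→0) sin(4x)·ln(3x) = 0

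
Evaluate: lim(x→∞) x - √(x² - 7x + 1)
This is an ∞-∞ indeterminate form.

Combine fractions or rationalize to convert ∞-∞ to 0/0 form:
  lim(x→∞) x - √(x² - 7x + 1) = 7/2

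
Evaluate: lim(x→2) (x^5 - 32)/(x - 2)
This is a standard limit.

Factor or rationalize the expression:
  lim(x→2) (x^5 - 32)/(x - 2) = 80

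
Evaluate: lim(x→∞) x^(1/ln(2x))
This is an exponential indeterminate form.

For exponential indeterminate forms, take the natural log:
  Let L = lim(x→∞) x^(1/ln(2x))
  Then ln(L) = lim(x→∞) [exponent × ln(base)]
  Evaluate using L'Hôpital or standard limits, then exponentiate.
  L = e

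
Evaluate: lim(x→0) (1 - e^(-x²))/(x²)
This is a 0/0 indeterminate form.

Apply L'Hôpital's rule: differentiate numerator and denominator separately.
  f(x) = 1 - e^(-x^2)   ⇒   f'(x) = 2·x·e^(-x^2)
  g(x) = x^2   ⇒   g'(x) = 2·x
  lim(x→0) f'(x)/g'(x) = lim(x→0) (2·x·e^(-x^2))/(2·x)
  = 1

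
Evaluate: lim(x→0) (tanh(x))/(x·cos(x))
This is a 0/0 indeterminate form.

Apply L'Hôpital's rule: differentiate numerator and denominator separately.
  f(x) = tanh(x)   ⇒   f'(x) = 1 - tanh(x)^2
  g(x) = x·cos(x)   ⇒   g'(x) = -x·sin(x) + cos(x)
  lim(x→0) f'(x)/g'(x) = lim(x→0) (1 - tanh(x)^2)/(-x·sin(x) + cos(x))
  = 1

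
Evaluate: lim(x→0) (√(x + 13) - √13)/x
This is a standard limit.

Factor or rationalize the expression:
  lim(x→0) (√(x + 13) - √13)/x = sqrt(13)/26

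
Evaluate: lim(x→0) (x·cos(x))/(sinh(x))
This is a 0/0 indeterminate form.

Apply L'Hôpital's rule: differentiate numerator and denominator separately.
  f(x) = x·cos(x)   ⇒   f'(x) = -x·sin(x) + cos(x)
  g(x) = sinh(x)   ⇒   g'(x) = cosh(x)
  lim(x→0) f'(x)/g'(x) = lim(x→0) (-x·sin(x) + cos(x))/(cosh(x))
  = 1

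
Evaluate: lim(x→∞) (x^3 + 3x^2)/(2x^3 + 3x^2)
This is an ∞/∞ indeterminate form.

Apply L'Hôpital's rule: differentiate numerator and denominator separately.
  f(x) = x^3 + 3·x^2   ⇒   f'(x) = 3·x^2 + 6·x
  g(x) = 2·x^3 + 3·x^2   ⇒   g'(x) = 6·x^2 + 6·x
  lim(x→∞) f'(x)/g'(x) = lim(x→∞) (3·x^2 + 6·x)/(6·x^2 + 6·x)
  = 1/2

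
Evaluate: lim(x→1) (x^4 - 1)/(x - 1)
This is a standard limit.

Factor or rationalize the expression:
  lim(x→1) (x^4 - 1)/(x - 1) = 4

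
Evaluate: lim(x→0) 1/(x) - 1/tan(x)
This is an ∞-∞ indeterminate form.

Combine fractions or rationalize to convert ∞-∞ to 0/0 form:
  lim(x→0) 1/(x) - 1/tan(x) = 0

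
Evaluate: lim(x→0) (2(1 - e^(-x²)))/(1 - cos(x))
This is a 0/0 indeterminate form.

Apply L'Hôpital's rule: differentiate numerator and denominator separately.
  f(x) = 2 - 2·e^(-x^2)   ⇒   f'(x) = 4·x·e^(-x^2)
  g(x) = 1 - cos(x)   ⇒   g'(x) = sin(x)
  lim(x→0) f'(x)/g'(x) = lim(x→0) (4·x·e^(-x^2))/(sin(x))
  = 4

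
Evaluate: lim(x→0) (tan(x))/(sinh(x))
This is a 0/0 indeterminate form.

Apply L'Hôpital's rule: differentiate numerator and denominator separately.
  f(x) = tan(x)   ⇒   f'(x) = tan(x)^2 + 1
  g(x) = sinh(x)   ⇒   g'(x) = cosh(x)
  lim(x→0) f'(x)/g'(x) = lim(x→0) (tan(x)^2 + 1)/(cosh(x))
  = 1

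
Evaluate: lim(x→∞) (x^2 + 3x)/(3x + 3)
This is an ∞/∞ indeterminate form.

Apply L'Hôpital's rule: differentiate numerator and denominator separately.
  f(x) = x^2 + 3·x   ⇒   f'(x) = 2·x + 3
  g(x) = 3·x + 3   ⇒   g'(x) = 3
  lim(x→∞) f'(x)/g'(x) = lim(x→∞) (2·x + 3)/(3)
  = ∞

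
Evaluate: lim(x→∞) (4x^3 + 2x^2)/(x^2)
This is an ∞/∞ indeterminate form.

Apply L'Hôpital's rule: differentiate numerator and denominator separately.
  f(x) = 4·x^3 + 2·x^2   ⇒   f'(x) = 12·x^2 + 4·x
  g(x) = x^2   ⇒   g'(x) = 2·x
  lim(x→∞) f'(x)/g'(x) = lim(x→∞) (12·x^2 + 4·x)/(2·x)
  = ∞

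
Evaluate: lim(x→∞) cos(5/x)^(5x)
This is an exponential indeterminate form.

For exponential indeterminate forms, take the natural log:
  Let L = lim(x→∞) cos(5/x)^(5x)
  Then ln(L) = lim(x→∞) [exponent × ln(base)]
  Evaluate using L'Hôpital or standard limits, then exponentiate.
  L = 1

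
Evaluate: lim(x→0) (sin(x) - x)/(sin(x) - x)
This is a 0/0 indeterminate form.

Apply L'Hôpital's rule: differentiate numerator and denominator separately.
  f(x) = -x + sin(x)   ⇒   f'(x) = cos(x) - 1
  g(x) = -x + sin(x)   ⇒   g'(x) = cos(x) - 1
  lim(x→0) f'(x)/g'(x) = lim(x→0) (cos(x) - 1)/(cos(x) - 1)
  = 1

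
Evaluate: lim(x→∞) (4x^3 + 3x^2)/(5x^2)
This is an ∞/∞ indeterminate form.

Apply L'Hôpital's rule: differentiate numerator and denominator separately.
  f(x) = 4·x^3 + 3·x^2   ⇒   f'(x) = 12·x^2 + 6·x
  g(x) = 5·x^2   ⇒   g'(x) = 10·x
  lim(x→∞) f'(x)/g'(x) = lim(x→∞) (12·x^2 + 6·x)/(10·x)
  = ∞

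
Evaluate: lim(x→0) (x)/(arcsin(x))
This is a 0/0 indeterminate form.

Apply L'Hôpital's rule: differentiate numerator and denominator separately.
  f(x) = x   ⇒   f'(x) = 1
  g(x) = asin(x)   ⇒   g'(x) = 1/sqrt(1 - x^2)
  lim(x→0) f'(x)/g'(x) = lim(x→0) (1)/(1/sqrt(1 - x^2))
  = 1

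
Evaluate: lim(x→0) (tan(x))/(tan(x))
This is a 0/0 indeterminate form.

Apply L'Hôpital's rule: differentiate numerator and denominator separately.
  f(x) = tan(x)   ⇒   f'(x) = tan(x)^2 + 1
  g(x) = tan(x)   ⇒   g'(x) = tan(x)^2 + 1
  lim(x→0) f'(x)/g'(x) = lim(x→0) (tan(x)^2 + 1)/(tan(x)^2 + 1)
  = 1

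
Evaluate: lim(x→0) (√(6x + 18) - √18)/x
This is a standard limit.

Factor or rationalize the expression:
  lim(x→0) (√(6x + 18) - √18)/x = sqrt(2)/2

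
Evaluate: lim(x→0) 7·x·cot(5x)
This is a 0·∞ indeterminate form.

Rewrite 0·∞ as a quotient (0/0 or ∞/∞ form), then apply L'Hôpital's rule:
  lim(x→0) 7·x·cot(5x) = 7/5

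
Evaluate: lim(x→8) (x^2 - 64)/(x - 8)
This is a standard limit.

Factor or rationalize the expression:
  lim(x→8) (x^2 - 64)/(x - 8) = 16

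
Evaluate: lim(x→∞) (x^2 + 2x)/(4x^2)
This is an ∞/∞ indeterminate form.

Apply L'Hôpital's rule: differentiate numerator and denominator separately.
  f(x) = x^2 + 2·x   ⇒   f'(x) = 2·x + 2
  g(x) = 4·x^2   ⇒   g'(x) = 8·x
  lim(x→∞) f'(x)/g'(x) = lim(x→∞) (2·x + 2)/(8·x)
  = 1/4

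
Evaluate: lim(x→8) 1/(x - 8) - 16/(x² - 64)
This is an ∞-∞ indeterminate form.

Combine fractions or rationalize to convert ∞-∞ to 0/0 form:
  lim(x→8) 1/(x - 8) - 16/(x² - 64) = 1/16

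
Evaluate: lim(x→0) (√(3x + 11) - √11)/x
This is a standard limit.

Factor or rationalize the expression:
  lim(x→0) (√(3x + 11) - √11)/x = 3·sqrt(11)/22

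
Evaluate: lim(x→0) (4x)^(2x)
This is an exponential indeterminate form.

For exponential indeterminate forms, take the natural log:
  Let L = lim(x→0) (4x)^(2x)
  Then ln(L) = lim(x→0) [exponent × ln(base)]
  Evaluate using L'Hôpital or standard limits, then exponentiate.
  L = 1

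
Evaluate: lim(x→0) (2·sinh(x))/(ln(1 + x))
This is a 0/0 indeterminate form.

Apply L'Hôpital's rule: differentiate numerator and denominator separately.
  f(x) = 2·sinh(x)   ⇒   f'(x) = 2·cosh(x)
  g(x) = ln(x + 1)   ⇒   g'(x) = 1/(x + 1)
  lim(x→0) f'(x)/g'(x) = lim(x→0) (2·cosh(x))/(1/(x + 1))
  = 2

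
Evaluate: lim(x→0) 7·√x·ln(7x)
This is a 0·∞ indeterminate form.

Rewrite 0·∞ as a quotient (0/0 or ∞/∞ form), then apply L'Hôpital's rule:
  lim(x→0) 7·√x·ln(7x) = 0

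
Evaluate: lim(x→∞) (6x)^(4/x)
This is an exponential indeterminate form.

For exponential indeterminate forms, take the natural log:
  Let L = lim(x→∞) (6x)^(4/x)
  Then ln(L) = lim(x→∞) [exponent × ln(base)]
  Evaluate using L'Hôpital or standard limits, then exponentiate.
  L = 1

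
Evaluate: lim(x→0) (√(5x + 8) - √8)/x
This is a standard limit.

Factor or rationalize the expression:
  lim(x→0) (√(5x + 8) - √8)/x = 5·sqrt(2)/8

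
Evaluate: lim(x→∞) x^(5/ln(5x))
This is an exponential indeterminate form.

For exponential indeterminate forms, take the natural log:
  Let L = lim(x→∞) x^(5/ln(5x))
  Then ln(L) = lim(x→∞) [exponent × ln(base)]
  Evaluate using L'Hôpital or standard limits, then exponentiate.
  L = e^(5)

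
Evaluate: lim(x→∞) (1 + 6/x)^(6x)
This is an exponential indeterminate form.

For exponential indeterminate forms, take the natural log:
  Let L = lim(x→∞) (1 + 6/x)^(6x)
  Then ln(L) = lim(x→∞) [exponent × ln(base)]
  Evaluate using L'Hôpital or standard limits, then exponentiate.
  L = e^(36)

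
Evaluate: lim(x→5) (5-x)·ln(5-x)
This is a 0·∞ indeterminate form.

Rewrite 0·∞ as a quotient (0/0 or ∞/∞ form), then apply L'Hôpital's rule:
  lim(x→5) (5-x)·ln(5-x) = 0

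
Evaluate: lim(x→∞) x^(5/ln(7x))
This is an exponential indeterminate form.

For exponential indeterminate forms, take the natural log:
  Let L = lim(x→∞) x^(5/ln(7x))
  Then ln(L) = lim(x→∞) [exponent × ln(base)]
  Evaluate using L'Hôpital or standard limits, then exponentiate.
  L = e^(5)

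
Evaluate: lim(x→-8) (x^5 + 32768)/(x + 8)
This is a standard limit.

Factor or rationalize the expression:
  lim(x→-8) (x^5 + 32768)/(x + 8) = 20480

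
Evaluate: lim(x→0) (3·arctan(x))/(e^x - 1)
This is a 0/0 indeterminate form.

Apply L'Hôpital's rule: differentiate numerator and denominator separately.
  f(x) = 3·atan(x)   ⇒   f'(x) = 3/(x^2 + 1)
  g(x) = e^(x) - 1   ⇒   g'(x) = e^(x)
  lim(x→0) f'(x)/g'(x) = lim(x→0) (3/(x^2 + 1))/(e^(x))
  = 3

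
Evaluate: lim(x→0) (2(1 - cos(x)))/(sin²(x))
This is a 0/0 indeterminate form.

Apply L'Hôpital's rule: differentiate numerator and denominator separately.
  f(x) = 2 - 2·cos(x)   ⇒   f'(x) = 2·sin(x)
  g(x) = sin(x)^2   ⇒   g'(x) = 2·sin(x)·cos(x)
  lim(x→0) f'(x)/g'(x) = lim(x→0) (2·sin(x))/(2·sin(x)·cos(x))
  = 1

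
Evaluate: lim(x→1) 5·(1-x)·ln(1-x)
This is a 0·∞ indeterminate form.

Rewrite 0·∞ as a quotient (0/0 or ∞/∞ form), then apply L'Hôpital's rule:
  lim(x→1) 5·(1-x)·ln(1-x) = 0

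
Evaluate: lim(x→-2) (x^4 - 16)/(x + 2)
This is a standard limit.

Factor or rationalize the expression:
  lim(x→-2) (x^4 - 16)/(x + 2) = -32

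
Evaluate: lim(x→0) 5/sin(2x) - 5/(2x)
This is an ∞-∞ indeterminate form.

Combine fractions or rationalize to convert ∞-∞ to 0/0 form:
  lim(x→0) 5/sin(2x) - 5/(2x) = 0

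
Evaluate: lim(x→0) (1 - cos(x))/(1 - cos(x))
This is a 0/0 indeterminate form.

Apply L'Hôpital's rule: differentiate numerator and denominator separately.
  f(x) = 1 - cos(x)   ⇒   f'(x) = sin(x)
  g(x) = 1 - cos(x)   ⇒   g'(x) = sin(x)
  lim(x→0) f'(x)/g'(x) = lim(x→0) (sin(x))/(sin(x))
  = 1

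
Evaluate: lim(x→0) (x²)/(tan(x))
This is a 0/0 indeterminate form.

Apply L'Hôpital's rule: differentiate numerator and denominator separately.
  f(x) = x^2   ⇒   f'(x) = 2·x
  g(x) = tan(x)   ⇒   g'(x) = tan(x)^2 + 1
  lim(x→0) f'(x)/g'(x) = lim(x→0) (2·x)/(tan(x)^2 + 1)
  = 0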